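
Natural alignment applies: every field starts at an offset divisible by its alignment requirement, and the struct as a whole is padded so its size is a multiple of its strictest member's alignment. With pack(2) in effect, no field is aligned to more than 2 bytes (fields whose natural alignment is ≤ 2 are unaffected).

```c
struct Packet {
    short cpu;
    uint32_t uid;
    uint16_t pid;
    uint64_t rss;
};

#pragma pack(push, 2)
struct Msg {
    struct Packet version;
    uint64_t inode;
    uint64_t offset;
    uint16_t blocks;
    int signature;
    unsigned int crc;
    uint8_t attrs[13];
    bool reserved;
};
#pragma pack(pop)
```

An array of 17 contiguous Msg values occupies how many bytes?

Packet: @0: cpu [2B, align 2] → 2; +2 pad (align 4); @4: uid [4B, align 4] → 8; @8: pid [2B, align 2] → 10; +6 pad (align 8); @16: rss [8B, align 8] → 24; size 24, align 8
@0: version [24B, align 2] → 24
@24: inode [8B, align 2] → 32
@32: offset [8B, align 2] → 40
@40: blocks [2B, align 2] → 42
@42: signature [4B, align 2] → 46
@46: crc [4B, align 2] → 50
@50: attrs [13B, align 1] → 63
@63: reserved [1B, align 1] → 64
size 64, align 2
array of 17: 17 × 64 = 1088

1088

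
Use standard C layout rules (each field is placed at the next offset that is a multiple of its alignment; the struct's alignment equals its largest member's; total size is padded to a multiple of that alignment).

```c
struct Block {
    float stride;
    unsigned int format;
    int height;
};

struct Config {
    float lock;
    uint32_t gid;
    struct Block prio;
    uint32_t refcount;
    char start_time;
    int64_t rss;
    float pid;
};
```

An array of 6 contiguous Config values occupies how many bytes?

Block: stride at 0 (size 4, align 4) → ends 4; format at 4 (size 4, align 4) → ends 8; height at 8 (size 4, align 4) → ends 12; total 12 bytes, alignment 4
lock at 0 (size 4, align 4) → ends 4
gid at 4 (size 4, align 4) → ends 8
prio at 8 (size 12, align 4) → ends 20
refcount at 20 (size 4, align 4) → ends 24
start_time at 24 (size 1, align 1) → ends 25
pad 7 to align 8 for rss
rss at 32 (size 8, align 8) → ends 40
pid at 40 (size 4, align 4) → ends 44
tail pad 4 to reach multiple of 8
total 48 bytes, alignment 8
array of 6: 6 × 48 = 288

288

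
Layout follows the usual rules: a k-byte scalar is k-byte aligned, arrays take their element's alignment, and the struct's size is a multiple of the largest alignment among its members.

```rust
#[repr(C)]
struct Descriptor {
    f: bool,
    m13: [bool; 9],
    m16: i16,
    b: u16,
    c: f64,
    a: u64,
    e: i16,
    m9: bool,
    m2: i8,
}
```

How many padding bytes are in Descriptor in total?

6

f at 0 (size 1, align 1) → ends 1
m13 at 1 (size 9, align 1) → ends 10
m16 at 10 (size 2, align 2) → ends 12
b at 12 (size 2, align 2) → ends 14
pad 2 to align 8 for c
c at 16 (size 8, align 8) → ends 24
a at 24 (size 8, align 8) → ends 32
e at 32 (size 2, align 2) → ends 34
m9 at 34 (size 1, align 1) → ends 35
m2 at 35 (size 1, align 1) → ends 36
tail pad 4 to reach multiple of 8
total 40 bytes, alignment 8
data bytes 34, size 40 → padding 6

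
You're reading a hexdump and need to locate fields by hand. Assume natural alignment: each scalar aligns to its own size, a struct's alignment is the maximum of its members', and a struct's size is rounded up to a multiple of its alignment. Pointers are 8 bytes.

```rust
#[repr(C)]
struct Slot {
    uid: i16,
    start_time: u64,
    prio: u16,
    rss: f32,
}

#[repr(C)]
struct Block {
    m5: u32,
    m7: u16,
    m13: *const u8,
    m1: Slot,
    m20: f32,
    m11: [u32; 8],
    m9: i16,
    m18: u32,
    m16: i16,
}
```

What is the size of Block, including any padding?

88

Slot: @0: uid [2B, align 2] → 2; +6 pad (align 8); @8: start_time [8B, align 8] → 16; @16: prio [2B, align 2] → 18; +2 pad (align 4); @20: rss [4B, align 4] → 24; size 24, align 8
@0: m5 [4B, align 4] → 4
@4: m7 [2B, align 2] → 6
+2 pad (align 8)
@8: m13 [8B, align 8] → 16
@16: m1 [24B, align 8] → 40
@40: m20 [4B, align 4] → 44
@44: m11 [32B, align 4] → 76
@76: m9 [2B, align 2] → 78
+2 pad (align 4)
@80: m18 [4B, align 4] → 84
@84: m16 [2B, align 2] → 86
+2 tail pad (align 8)
size 88, align 8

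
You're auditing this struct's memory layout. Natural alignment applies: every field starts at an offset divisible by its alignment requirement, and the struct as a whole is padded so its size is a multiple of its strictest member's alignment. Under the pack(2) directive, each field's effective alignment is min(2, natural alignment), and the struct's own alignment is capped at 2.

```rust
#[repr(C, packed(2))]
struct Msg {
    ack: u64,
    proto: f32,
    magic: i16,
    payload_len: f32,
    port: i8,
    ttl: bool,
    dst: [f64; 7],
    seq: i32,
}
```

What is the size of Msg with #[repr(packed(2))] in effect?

80

ack at 0 (size 8, align 2) → ends 8
proto at 8 (size 4, align 2) → ends 12
magic at 12 (size 2, align 2) → ends 14
payload_len at 14 (size 4, align 2) → ends 18
port at 18 (size 1, align 1) → ends 19
ttl at 19 (size 1, align 1) → ends 20
dst at 20 (size 56, align 2) → ends 76
seq at 76 (size 4, align 2) → ends 80
total 80 bytes, alignment 2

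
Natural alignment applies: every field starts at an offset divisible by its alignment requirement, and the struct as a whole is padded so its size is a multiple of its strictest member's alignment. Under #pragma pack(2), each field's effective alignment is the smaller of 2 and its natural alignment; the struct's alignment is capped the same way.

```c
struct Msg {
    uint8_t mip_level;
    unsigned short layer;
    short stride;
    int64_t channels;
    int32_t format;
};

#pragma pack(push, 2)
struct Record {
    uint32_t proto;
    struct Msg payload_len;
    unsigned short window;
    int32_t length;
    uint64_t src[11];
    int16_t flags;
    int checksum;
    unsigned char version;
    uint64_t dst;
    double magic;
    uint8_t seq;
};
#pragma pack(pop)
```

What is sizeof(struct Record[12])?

Msg: @0: mip_level [1B, align 1] → 1; +1 pad (align 2); @2: layer [2B, align 2] → 4; @4: stride [2B, align 2] → 6; +2 pad (align 8); @8: channels [8B, align 8] → 16; @16: format [4B, align 4] → 20; +4 tail pad (align 8); size 24, align 8
@0: proto [4B, align 2] → 4
@4: payload_len [24B, align 2] → 28
@28: window [2B, align 2] → 30
@30: length [4B, align 2] → 34
@34: src [88B, align 2] → 122
@122: flags [2B, align 2] → 124
@124: checksum [4B, align 2] → 128
@128: version [1B, align 1] → 129
+1 pad (align 2)
@130: dst [8B, align 2] → 138
@138: magic [8B, align 2] → 146
@146: seq [1B, align 1] → 147
+1 tail pad (align 2)
size 148, align 2
array of 12: 12 × 148 = 1776

1776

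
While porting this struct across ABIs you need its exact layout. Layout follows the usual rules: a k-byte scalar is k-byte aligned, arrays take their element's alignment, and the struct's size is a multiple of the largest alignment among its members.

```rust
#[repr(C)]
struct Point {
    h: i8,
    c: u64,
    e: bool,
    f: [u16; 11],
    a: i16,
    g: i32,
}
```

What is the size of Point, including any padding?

0..1  h  (1B, 1-aligned)
1..8  -- padding (7B)
8..16  c  (8B, 8-aligned)
16..17  e  (1B, 1-aligned)
17..18  -- padding (1B)
18..40  f  (22B, 2-aligned)
40..42  a  (2B, 2-aligned)
42..44  -- padding (2B)
44..48  g  (4B, 4-aligned)
sizeof = 48, alignof = 8

48 bytes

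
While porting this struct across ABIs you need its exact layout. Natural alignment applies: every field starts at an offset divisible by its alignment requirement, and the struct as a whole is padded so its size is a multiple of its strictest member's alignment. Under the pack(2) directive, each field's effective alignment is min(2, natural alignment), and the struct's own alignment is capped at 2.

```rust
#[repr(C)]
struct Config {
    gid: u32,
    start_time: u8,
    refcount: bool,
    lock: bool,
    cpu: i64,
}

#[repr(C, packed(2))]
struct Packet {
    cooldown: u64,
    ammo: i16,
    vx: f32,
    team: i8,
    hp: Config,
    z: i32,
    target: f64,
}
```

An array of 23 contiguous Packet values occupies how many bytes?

Config: @0: gid [4B, align 4] → 4; @4: start_time [1B, align 1] → 5; @5: refcount [1B, align 1] → 6; @6: lock [1B, align 1] → 7; +1 pad (align 8); @8: cpu [8B, align 8] → 16; size 16, align 8
@0: cooldown [8B, align 2] → 8
@8: ammo [2B, align 2] → 10
@10: vx [4B, align 2] → 14
@14: team [1B, align 1] → 15
+1 pad (align 2)
@16: hp [16B, align 2] → 32
@32: z [4B, align 2] → 36
@36: target [8B, align 2] → 44
size 44, align 2
array of 23: 23 × 44 = 1012

1012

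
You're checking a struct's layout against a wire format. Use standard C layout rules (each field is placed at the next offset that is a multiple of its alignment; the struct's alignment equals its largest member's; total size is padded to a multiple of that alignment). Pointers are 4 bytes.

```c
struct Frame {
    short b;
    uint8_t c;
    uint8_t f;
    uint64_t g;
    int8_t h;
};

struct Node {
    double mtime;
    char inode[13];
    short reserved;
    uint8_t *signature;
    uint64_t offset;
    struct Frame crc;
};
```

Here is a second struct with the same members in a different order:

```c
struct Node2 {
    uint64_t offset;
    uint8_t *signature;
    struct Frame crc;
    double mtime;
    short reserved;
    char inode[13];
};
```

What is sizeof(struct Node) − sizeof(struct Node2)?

0

Frame: b at 0 (size 2, align 2) → ends 2; c at 2 (size 1, align 1) → ends 3; f at 3 (size 1, align 1) → ends 4; pad 4 to align 8 for g; g at 8 (size 8, align 8) → ends 16; h at 16 (size 1, align 1) → ends 17; tail pad 7 to reach multiple of 8; total 24 bytes, alignment 8
mtime at 0 (size 8, align 8) → ends 8
inode at 8 (size 13, align 1) → ends 21
pad 1 to align 2 for reserved
reserved at 22 (size 2, align 2) → ends 24
signature at 24 (size 4, align 4) → ends 28
pad 4 to align 8 for offset
offset at 32 (size 8, align 8) → ends 40
crc at 40 (size 24, align 8) → ends 64
total 64 bytes, alignment 8
— Node2 —
offset at 0 (size 8, align 8) → ends 8
signature at 8 (size 4, align 4) → ends 12
pad 4 to align 8 for crc
crc at 16 (size 24, align 8) → ends 40
mtime at 40 (size 8, align 8) → ends 48
reserved at 48 (size 2, align 2) → ends 50
inode at 50 (size 13, align 1) → ends 63
tail pad 1 to reach multiple of 8
total 64 bytes, alignment 8
64 − 64 = 0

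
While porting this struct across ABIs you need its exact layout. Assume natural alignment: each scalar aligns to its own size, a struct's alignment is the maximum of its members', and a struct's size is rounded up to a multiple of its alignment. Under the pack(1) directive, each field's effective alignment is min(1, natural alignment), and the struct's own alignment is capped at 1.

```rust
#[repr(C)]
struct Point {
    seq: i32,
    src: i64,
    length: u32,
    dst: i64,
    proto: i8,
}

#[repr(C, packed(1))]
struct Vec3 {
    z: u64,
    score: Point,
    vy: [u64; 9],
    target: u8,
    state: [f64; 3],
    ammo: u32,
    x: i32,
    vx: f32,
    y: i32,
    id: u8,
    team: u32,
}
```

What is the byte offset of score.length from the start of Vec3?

Point: @0: seq [4B, align 4] → 4; +4 pad (align 8); @8: src [8B, align 8] → 16; @16: length [4B, align 4] → 20; +4 pad (align 8); @24: dst [8B, align 8] → 32; @32: proto [1B, align 1] → 33; +7 tail pad (align 8); size 40, align 8
@0: z [8B, align 1] → 8
@8: score [40B, align 1] → 48
within Point: length at 16
8 + 16 = 24

24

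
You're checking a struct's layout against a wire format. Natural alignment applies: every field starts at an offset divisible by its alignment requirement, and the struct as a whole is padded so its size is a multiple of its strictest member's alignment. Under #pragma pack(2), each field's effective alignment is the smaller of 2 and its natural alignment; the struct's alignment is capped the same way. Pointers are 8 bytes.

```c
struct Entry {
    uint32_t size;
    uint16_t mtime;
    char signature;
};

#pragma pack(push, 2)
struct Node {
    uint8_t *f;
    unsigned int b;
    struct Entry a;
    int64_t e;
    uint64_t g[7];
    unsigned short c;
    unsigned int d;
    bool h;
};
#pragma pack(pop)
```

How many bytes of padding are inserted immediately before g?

0

Entry: size at 0 (size 4, align 4) → ends 4; mtime at 4 (size 2, align 2) → ends 6; signature at 6 (size 1, align 1) → ends 7; tail pad 1 to reach multiple of 4; total 8 bytes, alignment 4
f at 0 (size 8, align 2) → ends 8
b at 8 (size 4, align 2) → ends 12
a at 12 (size 8, align 2) → ends 20
e at 20 (size 8, align 2) → ends 28
g at 28 (size 56, align 2) → ends 84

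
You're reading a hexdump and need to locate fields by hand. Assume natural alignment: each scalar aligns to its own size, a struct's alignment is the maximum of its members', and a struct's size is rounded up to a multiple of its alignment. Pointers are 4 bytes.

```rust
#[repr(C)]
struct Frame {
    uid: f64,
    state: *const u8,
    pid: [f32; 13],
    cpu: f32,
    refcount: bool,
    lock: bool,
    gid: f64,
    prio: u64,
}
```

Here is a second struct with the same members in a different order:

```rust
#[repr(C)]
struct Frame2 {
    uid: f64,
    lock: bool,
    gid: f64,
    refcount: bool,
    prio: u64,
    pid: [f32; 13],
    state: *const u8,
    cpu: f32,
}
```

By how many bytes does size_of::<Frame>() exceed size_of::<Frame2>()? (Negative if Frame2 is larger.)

@0: uid [8B, align 8] → 8
@8: state [4B, align 4] → 12
@12: pid [52B, align 4] → 64
@64: cpu [4B, align 4] → 68
@68: refcount [1B, align 1] → 69
@69: lock [1B, align 1] → 70
+2 pad (align 8)
@72: gid [8B, align 8] → 80
@80: prio [8B, align 8] → 88
size 88, align 8
— Frame2 —
@0: uid [8B, align 8] → 8
@8: lock [1B, align 1] → 9
+7 pad (align 8)
@16: gid [8B, align 8] → 24
@24: refcount [1B, align 1] → 25
+7 pad (align 8)
@32: prio [8B, align 8] → 40
@40: pid [52B, align 4] → 92
@92: state [4B, align 4] → 96
@96: cpu [4B, align 4] → 100
+4 tail pad (align 8)
size 104, align 8
88 − 104 = -16

-16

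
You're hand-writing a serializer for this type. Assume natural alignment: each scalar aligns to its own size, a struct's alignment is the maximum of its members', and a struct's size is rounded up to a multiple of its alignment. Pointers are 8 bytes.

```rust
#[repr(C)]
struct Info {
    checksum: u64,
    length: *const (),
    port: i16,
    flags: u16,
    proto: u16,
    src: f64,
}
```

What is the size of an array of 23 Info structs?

0..8  checksum  (8B, 8-aligned)
8..16  length  (8B, 8-aligned)
16..18  port  (2B, 2-aligned)
18..20  flags  (2B, 2-aligned)
20..22  proto  (2B, 2-aligned)
22..24  -- padding (2B)
24..32  src  (8B, 8-aligned)
sizeof = 32, alignof = 8
array of 23: 23 × 32 = 736

736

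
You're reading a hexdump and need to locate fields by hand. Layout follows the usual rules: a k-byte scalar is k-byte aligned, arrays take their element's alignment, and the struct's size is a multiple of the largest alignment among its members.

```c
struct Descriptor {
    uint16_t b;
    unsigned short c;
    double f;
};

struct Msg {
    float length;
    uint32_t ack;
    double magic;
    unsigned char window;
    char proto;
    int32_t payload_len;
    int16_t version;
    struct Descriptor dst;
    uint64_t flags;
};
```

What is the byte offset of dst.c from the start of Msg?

Descriptor: b at 0 (size 2, align 2) → ends 2; c at 2 (size 2, align 2) → ends 4; pad 4 to align 8 for f; f at 8 (size 8, align 8) → ends 16; total 16 bytes, alignment 8
length at 0 (size 4, align 4) → ends 4
ack at 4 (size 4, align 4) → ends 8
magic at 8 (size 8, align 8) → ends 16
window at 16 (size 1, align 1) → ends 17
proto at 17 (size 1, align 1) → ends 18
pad 2 to align 4 for payload_len
payload_len at 20 (size 4, align 4) → ends 24
version at 24 (size 2, align 2) → ends 26
pad 6 to align 8 for dst
dst at 32 (size 16, align 8) → ends 48
within Descriptor: c at 2
32 + 2 = 34

34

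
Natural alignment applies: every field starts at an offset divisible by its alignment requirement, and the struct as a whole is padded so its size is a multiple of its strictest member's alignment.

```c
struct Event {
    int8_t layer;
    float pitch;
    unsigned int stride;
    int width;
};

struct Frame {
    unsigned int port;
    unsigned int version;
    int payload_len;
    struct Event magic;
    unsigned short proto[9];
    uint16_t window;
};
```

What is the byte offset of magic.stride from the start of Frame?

Event: @0: layer [1B, align 1] → 1; +3 pad (align 4); @4: pitch [4B, align 4] → 8; @8: stride [4B, align 4] → 12; @12: width [4B, align 4] → 16; size 16, align 4
@0: port [4B, align 4] → 4
@4: version [4B, align 4] → 8
@8: payload_len [4B, align 4] → 12
@12: magic [16B, align 4] → 28
within Event: stride at 8
12 + 8 = 20

20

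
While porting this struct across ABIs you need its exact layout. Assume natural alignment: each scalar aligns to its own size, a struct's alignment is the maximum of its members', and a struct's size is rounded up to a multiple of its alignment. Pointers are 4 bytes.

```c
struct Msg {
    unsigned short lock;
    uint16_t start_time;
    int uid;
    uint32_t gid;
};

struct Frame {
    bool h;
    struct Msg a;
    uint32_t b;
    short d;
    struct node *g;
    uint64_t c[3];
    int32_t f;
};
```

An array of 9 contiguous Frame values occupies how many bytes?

576

Msg: 0..2  lock  (2B, 2-aligned); 2..4  start_time  (2B, 2-aligned); 4..8  uid  (4B, 4-aligned); 8..12  gid  (4B, 4-aligned); sizeof = 12, alignof = 4
0..1  h  (1B, 1-aligned)
1..4  -- padding (3B)
4..16  a  (12B, 4-aligned)
16..20  b  (4B, 4-aligned)
20..22  d  (2B, 2-aligned)
22..24  -- padding (2B)
24..28  g  (4B, 4-aligned)
28..32  -- padding (4B)
32..56  c  (24B, 8-aligned)
56..60  f  (4B, 4-aligned)
60..64  -- tail padding (4B)
sizeof = 64, alignof = 8
array of 9: 9 × 64 = 576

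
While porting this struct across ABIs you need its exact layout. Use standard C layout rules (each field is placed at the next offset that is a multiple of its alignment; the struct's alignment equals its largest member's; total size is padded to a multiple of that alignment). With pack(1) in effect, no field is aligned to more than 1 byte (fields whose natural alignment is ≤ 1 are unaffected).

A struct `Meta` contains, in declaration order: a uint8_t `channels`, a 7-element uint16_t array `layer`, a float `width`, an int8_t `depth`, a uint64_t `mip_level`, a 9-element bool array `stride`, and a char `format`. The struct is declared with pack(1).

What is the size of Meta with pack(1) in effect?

38

@0: channels [1B, align 1] → 1
@1: layer [14B, align 1] → 15
@15: width [4B, align 1] → 19
@19: depth [1B, align 1] → 20
@20: mip_level [8B, align 1] → 28
@28: stride [9B, align 1] → 37
@37: format [1B, align 1] → 38
size 38, align 1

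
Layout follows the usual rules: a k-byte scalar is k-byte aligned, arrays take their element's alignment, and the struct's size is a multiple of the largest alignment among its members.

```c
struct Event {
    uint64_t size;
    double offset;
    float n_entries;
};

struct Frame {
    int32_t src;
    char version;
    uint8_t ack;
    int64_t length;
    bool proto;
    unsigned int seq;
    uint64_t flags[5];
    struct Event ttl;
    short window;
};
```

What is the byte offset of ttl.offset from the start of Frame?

72

Event: size at 0 (size 8, align 8) → ends 8; offset at 8 (size 8, align 8) → ends 16; n_entries at 16 (size 4, align 4) → ends 20; tail pad 4 to reach multiple of 8; total 24 bytes, alignment 8
src at 0 (size 4, align 4) → ends 4
version at 4 (size 1, align 1) → ends 5
ack at 5 (size 1, align 1) → ends 6
pad 2 to align 8 for length
length at 8 (size 8, align 8) → ends 16
proto at 16 (size 1, align 1) → ends 17
pad 3 to align 4 for seq
seq at 20 (size 4, align 4) → ends 24
flags at 24 (size 40, align 8) → ends 64
ttl at 64 (size 24, align 8) → ends 88
within Event: offset at 8
64 + 8 = 72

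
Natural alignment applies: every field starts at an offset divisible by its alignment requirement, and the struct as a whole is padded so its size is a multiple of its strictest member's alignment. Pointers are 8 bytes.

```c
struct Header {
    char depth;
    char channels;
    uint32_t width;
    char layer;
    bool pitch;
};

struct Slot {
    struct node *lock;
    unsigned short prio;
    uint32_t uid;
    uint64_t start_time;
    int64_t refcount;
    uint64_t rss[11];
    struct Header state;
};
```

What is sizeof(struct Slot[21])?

Header: 0..1  depth  (1B, 1-aligned); 1..2  channels  (1B, 1-aligned); 2..4  -- padding (2B); 4..8  width  (4B, 4-aligned); 8..9  layer  (1B, 1-aligned); 9..10  pitch  (1B, 1-aligned); 10..12  -- tail padding (2B); sizeof = 12, alignof = 4
0..8  lock  (8B, 8-aligned)
8..10  prio  (2B, 2-aligned)
10..12  -- padding (2B)
12..16  uid  (4B, 4-aligned)
16..24  start_time  (8B, 8-aligned)
24..32  refcount  (8B, 8-aligned)
32..120  rss  (88B, 8-aligned)
120..132  state  (12B, 4-aligned)
132..136  -- tail padding (4B)
sizeof = 136, alignof = 8
array of 21: 21 × 136 = 2856

2856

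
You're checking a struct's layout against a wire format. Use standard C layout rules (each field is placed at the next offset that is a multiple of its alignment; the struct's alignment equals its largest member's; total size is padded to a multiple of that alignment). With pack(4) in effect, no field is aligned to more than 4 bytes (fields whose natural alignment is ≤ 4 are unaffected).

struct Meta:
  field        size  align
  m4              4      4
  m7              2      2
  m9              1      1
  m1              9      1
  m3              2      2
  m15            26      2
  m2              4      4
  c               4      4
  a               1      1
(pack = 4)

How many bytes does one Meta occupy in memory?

@0: m4 [4B, align 4] → 4
@4: m7 [2B, align 2] → 6
@6: m9 [1B, align 1] → 7
@7: m1 [9B, align 1] → 16
@16: m3 [2B, align 2] → 18
@18: m15 [26B, align 2] → 44
@44: m2 [4B, align 4] → 48
@48: c [4B, align 4] → 52
@52: a [1B, align 1] → 53
+3 tail pad (align 4)
size 56, align 4

56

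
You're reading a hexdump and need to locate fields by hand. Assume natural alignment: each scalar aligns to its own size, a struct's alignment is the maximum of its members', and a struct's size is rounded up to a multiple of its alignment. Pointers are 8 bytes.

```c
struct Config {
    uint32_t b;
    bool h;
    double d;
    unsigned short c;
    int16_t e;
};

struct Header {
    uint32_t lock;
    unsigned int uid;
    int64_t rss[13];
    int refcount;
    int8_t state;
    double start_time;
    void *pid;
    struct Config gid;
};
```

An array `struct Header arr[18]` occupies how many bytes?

Config: @0: b [4B, align 4] → 4; @4: h [1B, align 1] → 5; +3 pad (align 8); @8: d [8B, align 8] → 16; @16: c [2B, align 2] → 18; @18: e [2B, align 2] → 20; +4 tail pad (align 8); size 24, align 8
@0: lock [4B, align 4] → 4
@4: uid [4B, align 4] → 8
@8: rss [104B, align 8] → 112
@112: refcount [4B, align 4] → 116
@116: state [1B, align 1] → 117
+3 pad (align 8)
@120: start_time [8B, align 8] → 128
@128: pid [8B, align 8] → 136
@136: gid [24B, align 8] → 160
size 160, align 8
array of 18: 18 × 160 = 2880

2880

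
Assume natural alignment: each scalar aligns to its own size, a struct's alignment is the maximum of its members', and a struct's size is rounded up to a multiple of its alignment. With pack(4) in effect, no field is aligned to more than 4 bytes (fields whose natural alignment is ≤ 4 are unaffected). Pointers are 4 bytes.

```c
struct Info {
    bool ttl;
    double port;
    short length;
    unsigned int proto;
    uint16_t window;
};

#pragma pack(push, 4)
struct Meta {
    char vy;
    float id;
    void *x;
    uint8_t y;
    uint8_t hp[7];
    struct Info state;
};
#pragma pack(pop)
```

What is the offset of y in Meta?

Info: ttl at 0 (size 1, align 1) → ends 1; pad 7 to align 8 for port; port at 8 (size 8, align 8) → ends 16; length at 16 (size 2, align 2) → ends 18; pad 2 to align 4 for proto; proto at 20 (size 4, align 4) → ends 24; window at 24 (size 2, align 2) → ends 26; tail pad 6 to reach multiple of 8; total 32 bytes, alignment 8
vy at 0 (size 1, align 1) → ends 1
pad 3 to align 4 for id
id at 4 (size 4, align 4) → ends 8
x at 8 (size 4, align 4) → ends 12
y at 12 (size 1, align 1) → ends 13

12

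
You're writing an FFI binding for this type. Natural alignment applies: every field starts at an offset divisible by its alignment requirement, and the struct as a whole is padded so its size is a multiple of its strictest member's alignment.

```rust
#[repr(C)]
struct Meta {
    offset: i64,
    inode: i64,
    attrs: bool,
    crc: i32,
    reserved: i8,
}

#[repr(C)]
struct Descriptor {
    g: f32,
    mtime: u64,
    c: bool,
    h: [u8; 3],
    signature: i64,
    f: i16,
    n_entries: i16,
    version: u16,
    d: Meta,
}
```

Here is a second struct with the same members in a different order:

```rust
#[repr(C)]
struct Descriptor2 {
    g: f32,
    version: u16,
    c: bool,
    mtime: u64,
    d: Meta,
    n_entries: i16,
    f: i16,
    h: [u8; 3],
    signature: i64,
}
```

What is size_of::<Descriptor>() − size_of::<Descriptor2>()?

Meta: 0..8  offset  (8B, 8-aligned); 8..16  inode  (8B, 8-aligned); 16..17  attrs  (1B, 1-aligned); 17..20  -- padding (3B); 20..24  crc  (4B, 4-aligned); 24..25  reserved  (1B, 1-aligned); 25..32  -- tail padding (7B); sizeof = 32, alignof = 8
0..4  g  (4B, 4-aligned)
4..8  -- padding (4B)
8..16  mtime  (8B, 8-aligned)
16..17  c  (1B, 1-aligned)
17..20  h  (3B, 1-aligned)
20..24  -- padding (4B)
24..32  signature  (8B, 8-aligned)
32..34  f  (2B, 2-aligned)
34..36  n_entries  (2B, 2-aligned)
36..38  version  (2B, 2-aligned)
38..40  -- padding (2B)
40..72  d  (32B, 8-aligned)
sizeof = 72, alignof = 8
— Descriptor2 —
0..4  g  (4B, 4-aligned)
4..6  version  (2B, 2-aligned)
6..7  c  (1B, 1-aligned)
7..8  -- padding (1B)
8..16  mtime  (8B, 8-aligned)
16..48  d  (32B, 8-aligned)
48..50  n_entries  (2B, 2-aligned)
50..52  f  (2B, 2-aligned)
52..55  h  (3B, 1-aligned)
55..56  -- padding (1B)
56..64  signature  (8B, 8-aligned)
sizeof = 64, alignof = 8
72 − 64 = 8

8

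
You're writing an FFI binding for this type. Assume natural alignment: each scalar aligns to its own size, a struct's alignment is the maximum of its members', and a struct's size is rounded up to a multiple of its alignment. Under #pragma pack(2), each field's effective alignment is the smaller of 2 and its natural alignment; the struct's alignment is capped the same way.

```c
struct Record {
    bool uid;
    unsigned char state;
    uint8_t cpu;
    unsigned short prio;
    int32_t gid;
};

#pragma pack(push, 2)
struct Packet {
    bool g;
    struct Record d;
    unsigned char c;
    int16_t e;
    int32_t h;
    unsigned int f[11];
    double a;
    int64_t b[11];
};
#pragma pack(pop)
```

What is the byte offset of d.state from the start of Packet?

3

Record: uid at 0 (size 1, align 1) → ends 1; state at 1 (size 1, align 1) → ends 2; cpu at 2 (size 1, align 1) → ends 3; pad 1 to align 2 for prio; prio at 4 (size 2, align 2) → ends 6; pad 2 to align 4 for gid; gid at 8 (size 4, align 4) → ends 12; total 12 bytes, alignment 4
g at 0 (size 1, align 1) → ends 1
pad 1 to align 2 for d
d at 2 (size 12, align 2) → ends 14
within Record: state at 1
2 + 1 = 3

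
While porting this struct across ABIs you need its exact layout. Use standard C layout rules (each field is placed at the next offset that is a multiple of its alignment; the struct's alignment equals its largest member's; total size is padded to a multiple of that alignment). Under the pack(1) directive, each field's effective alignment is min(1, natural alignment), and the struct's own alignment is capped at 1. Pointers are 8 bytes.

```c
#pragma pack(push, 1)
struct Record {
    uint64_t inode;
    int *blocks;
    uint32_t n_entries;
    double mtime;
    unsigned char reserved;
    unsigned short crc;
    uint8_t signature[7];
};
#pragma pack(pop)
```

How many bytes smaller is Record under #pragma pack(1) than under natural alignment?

natural layout:
  0..8  inode  (8B, 8-aligned)
  8..16  blocks  (8B, 8-aligned)
  16..20  n_entries  (4B, 4-aligned)
  20..24  -- padding (4B)
  24..32  mtime  (8B, 8-aligned)
  32..33  reserved  (1B, 1-aligned)
  33..34  -- padding (1B)
  34..36  crc  (2B, 2-aligned)
  36..43  signature  (7B, 1-aligned)
  43..48  -- tail padding (5B)
  sizeof = 48, alignof = 8
packed(1) layout:
  0..8  inode  (8B, 1-aligned)
  8..16  blocks  (8B, 1-aligned)
  16..20  n_entries  (4B, 1-aligned)
  20..28  mtime  (8B, 1-aligned)
  28..29  reserved  (1B, 1-aligned)
  29..31  crc  (2B, 1-aligned)
  31..38  signature  (7B, 1-aligned)
  sizeof = 38, alignof = 1
48 − 38 = 10

10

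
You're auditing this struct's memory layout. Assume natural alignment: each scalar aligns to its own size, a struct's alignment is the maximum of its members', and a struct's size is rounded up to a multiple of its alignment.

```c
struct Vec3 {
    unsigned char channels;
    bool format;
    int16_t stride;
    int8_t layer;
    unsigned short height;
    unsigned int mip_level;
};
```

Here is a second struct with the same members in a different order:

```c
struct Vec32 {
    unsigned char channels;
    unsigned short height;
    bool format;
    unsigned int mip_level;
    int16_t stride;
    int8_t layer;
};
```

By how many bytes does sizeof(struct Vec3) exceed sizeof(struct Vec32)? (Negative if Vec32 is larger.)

-4

channels at 0 (size 1, align 1) → ends 1
format at 1 (size 1, align 1) → ends 2
stride at 2 (size 2, align 2) → ends 4
layer at 4 (size 1, align 1) → ends 5
pad 1 to align 2 for height
height at 6 (size 2, align 2) → ends 8
mip_level at 8 (size 4, align 4) → ends 12
total 12 bytes, alignment 4
— Vec32 —
channels at 0 (size 1, align 1) → ends 1
pad 1 to align 2 for height
height at 2 (size 2, align 2) → ends 4
format at 4 (size 1, align 1) → ends 5
pad 3 to align 4 for mip_level
mip_level at 8 (size 4, align 4) → ends 12
stride at 12 (size 2, align 2) → ends 14
layer at 14 (size 1, align 1) → ends 15
tail pad 1 to reach multiple of 4
total 16 bytes, alignment 4
12 − 16 = -4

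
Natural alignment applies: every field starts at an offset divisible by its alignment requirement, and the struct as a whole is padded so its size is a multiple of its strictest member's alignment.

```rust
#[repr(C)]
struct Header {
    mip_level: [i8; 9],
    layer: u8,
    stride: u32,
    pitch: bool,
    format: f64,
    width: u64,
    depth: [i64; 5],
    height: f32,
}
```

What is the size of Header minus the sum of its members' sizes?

13

mip_level at 0 (size 9, align 1) → ends 9
layer at 9 (size 1, align 1) → ends 10
pad 2 to align 4 for stride
stride at 12 (size 4, align 4) → ends 16
pitch at 16 (size 1, align 1) → ends 17
pad 7 to align 8 for format
format at 24 (size 8, align 8) → ends 32
width at 32 (size 8, align 8) → ends 40
depth at 40 (size 40, align 8) → ends 80
height at 80 (size 4, align 4) → ends 84
tail pad 4 to reach multiple of 8
total 88 bytes, alignment 8
data bytes 75, size 88 → padding 13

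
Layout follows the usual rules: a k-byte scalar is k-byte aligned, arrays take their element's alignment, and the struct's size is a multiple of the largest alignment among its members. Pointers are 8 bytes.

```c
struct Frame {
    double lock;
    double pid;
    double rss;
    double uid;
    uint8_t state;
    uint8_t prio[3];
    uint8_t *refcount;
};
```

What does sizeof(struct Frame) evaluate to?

0..8  lock  (8B, 8-aligned)
8..16  pid  (8B, 8-aligned)
16..24  rss  (8B, 8-aligned)
24..32  uid  (8B, 8-aligned)
32..33  state  (1B, 1-aligned)
33..36  prio  (3B, 1-aligned)
36..40  -- padding (4B)
40..48  refcount  (8B, 8-aligned)
sizeof = 48, alignof = 8

48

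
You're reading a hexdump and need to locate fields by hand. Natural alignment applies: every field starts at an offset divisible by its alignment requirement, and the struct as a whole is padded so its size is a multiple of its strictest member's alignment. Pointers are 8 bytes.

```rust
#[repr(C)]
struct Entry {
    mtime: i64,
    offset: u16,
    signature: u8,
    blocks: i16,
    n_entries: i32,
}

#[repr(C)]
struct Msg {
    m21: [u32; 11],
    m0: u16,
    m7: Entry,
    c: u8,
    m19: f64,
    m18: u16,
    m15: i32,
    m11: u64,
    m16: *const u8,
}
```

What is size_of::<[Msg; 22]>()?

Entry: @0: mtime [8B, align 8] → 8; @8: offset [2B, align 2] → 10; @10: signature [1B, align 1] → 11; +1 pad (align 2); @12: blocks [2B, align 2] → 14; +2 pad (align 4); @16: n_entries [4B, align 4] → 20; +4 tail pad (align 8); size 24, align 8
@0: m21 [44B, align 4] → 44
@44: m0 [2B, align 2] → 46
+2 pad (align 8)
@48: m7 [24B, align 8] → 72
@72: c [1B, align 1] → 73
+7 pad (align 8)
@80: m19 [8B, align 8] → 88
@88: m18 [2B, align 2] → 90
+2 pad (align 4)
@92: m15 [4B, align 4] → 96
@96: m11 [8B, align 8] → 104
@104: m16 [8B, align 8] → 112
size 112, align 8
array of 22: 22 × 112 = 2464

2464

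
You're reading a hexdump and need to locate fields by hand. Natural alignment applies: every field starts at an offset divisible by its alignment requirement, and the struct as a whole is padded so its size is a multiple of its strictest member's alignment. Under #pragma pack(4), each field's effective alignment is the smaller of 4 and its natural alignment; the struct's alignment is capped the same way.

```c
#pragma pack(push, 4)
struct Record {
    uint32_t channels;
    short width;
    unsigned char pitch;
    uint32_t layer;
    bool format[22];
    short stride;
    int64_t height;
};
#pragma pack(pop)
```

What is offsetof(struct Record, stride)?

34

@0: channels [4B, align 4] → 4
@4: width [2B, align 2] → 6
@6: pitch [1B, align 1] → 7
+1 pad (align 4)
@8: layer [4B, align 4] → 12
@12: format [22B, align 1] → 34
@34: stride [2B, align 2] → 36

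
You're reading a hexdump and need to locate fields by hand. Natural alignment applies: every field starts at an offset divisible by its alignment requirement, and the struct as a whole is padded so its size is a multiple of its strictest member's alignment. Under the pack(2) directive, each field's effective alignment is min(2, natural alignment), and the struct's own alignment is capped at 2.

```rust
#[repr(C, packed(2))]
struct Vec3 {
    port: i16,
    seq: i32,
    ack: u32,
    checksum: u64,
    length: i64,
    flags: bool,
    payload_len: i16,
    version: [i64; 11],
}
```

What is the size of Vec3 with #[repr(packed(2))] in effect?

118

0..2  port  (2B, 2-aligned)
2..6  seq  (4B, 2-aligned)
6..10  ack  (4B, 2-aligned)
10..18  checksum  (8B, 2-aligned)
18..26  length  (8B, 2-aligned)
26..27  flags  (1B, 1-aligned)
27..28  -- padding (1B)
28..30  payload_len  (2B, 2-aligned)
30..118  version  (88B, 2-aligned)
sizeof = 118, alignof = 2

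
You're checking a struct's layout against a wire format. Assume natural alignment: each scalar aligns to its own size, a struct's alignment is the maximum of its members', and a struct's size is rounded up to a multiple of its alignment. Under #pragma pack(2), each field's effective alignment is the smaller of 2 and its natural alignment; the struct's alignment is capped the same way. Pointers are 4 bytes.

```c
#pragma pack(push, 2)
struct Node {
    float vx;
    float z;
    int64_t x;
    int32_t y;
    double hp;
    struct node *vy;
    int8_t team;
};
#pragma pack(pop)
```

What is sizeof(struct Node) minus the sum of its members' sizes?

@0: vx [4B, align 2] → 4
@4: z [4B, align 2] → 8
@8: x [8B, align 2] → 16
@16: y [4B, align 2] → 20
@20: hp [8B, align 2] → 28
@28: vy [4B, align 2] → 32
@32: team [1B, align 1] → 33
+1 tail pad (align 2)
size 34, align 2
data bytes 33, size 34 → padding 1

1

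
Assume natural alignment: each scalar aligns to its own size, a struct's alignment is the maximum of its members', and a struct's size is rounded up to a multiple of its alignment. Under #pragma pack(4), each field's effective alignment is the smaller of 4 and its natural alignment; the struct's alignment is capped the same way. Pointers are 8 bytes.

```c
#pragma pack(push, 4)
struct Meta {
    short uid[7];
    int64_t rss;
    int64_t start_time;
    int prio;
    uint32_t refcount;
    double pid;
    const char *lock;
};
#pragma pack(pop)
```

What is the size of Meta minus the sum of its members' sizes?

uid at 0 (size 14, align 2) → ends 14
pad 2 to align 4 for rss
rss at 16 (size 8, align 4) → ends 24
start_time at 24 (size 8, align 4) → ends 32
prio at 32 (size 4, align 4) → ends 36
refcount at 36 (size 4, align 4) → ends 40
pid at 40 (size 8, align 4) → ends 48
lock at 48 (size 8, align 4) → ends 56
total 56 bytes, alignment 4
data bytes 54, size 56 → padding 2

2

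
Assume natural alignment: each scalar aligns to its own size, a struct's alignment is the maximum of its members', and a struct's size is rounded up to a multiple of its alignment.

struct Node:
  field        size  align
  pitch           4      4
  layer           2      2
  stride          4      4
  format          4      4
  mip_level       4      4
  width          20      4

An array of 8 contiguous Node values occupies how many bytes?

320

pitch at 0 (size 4, align 4) → ends 4
layer at 4 (size 2, align 2) → ends 6
pad 2 to align 4 for stride
stride at 8 (size 4, align 4) → ends 12
format at 12 (size 4, align 4) → ends 16
mip_level at 16 (size 4, align 4) → ends 20
width at 20 (size 20, align 4) → ends 40
total 40 bytes, alignment 4
array of 8: 8 × 40 = 320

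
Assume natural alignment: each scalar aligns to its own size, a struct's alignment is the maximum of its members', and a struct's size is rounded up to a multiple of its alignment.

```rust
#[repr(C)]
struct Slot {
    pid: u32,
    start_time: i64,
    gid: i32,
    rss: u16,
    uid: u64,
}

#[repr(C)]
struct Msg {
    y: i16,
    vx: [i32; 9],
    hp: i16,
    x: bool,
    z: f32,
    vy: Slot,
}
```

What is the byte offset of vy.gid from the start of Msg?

Slot: @0: pid [4B, align 4] → 4; +4 pad (align 8); @8: start_time [8B, align 8] → 16; @16: gid [4B, align 4] → 20; @20: rss [2B, align 2] → 22; +2 pad (align 8); @24: uid [8B, align 8] → 32; size 32, align 8
@0: y [2B, align 2] → 2
+2 pad (align 4)
@4: vx [36B, align 4] → 40
@40: hp [2B, align 2] → 42
@42: x [1B, align 1] → 43
+1 pad (align 4)
@44: z [4B, align 4] → 48
@48: vy [32B, align 8] → 80
within Slot: gid at 16
48 + 16 = 64

64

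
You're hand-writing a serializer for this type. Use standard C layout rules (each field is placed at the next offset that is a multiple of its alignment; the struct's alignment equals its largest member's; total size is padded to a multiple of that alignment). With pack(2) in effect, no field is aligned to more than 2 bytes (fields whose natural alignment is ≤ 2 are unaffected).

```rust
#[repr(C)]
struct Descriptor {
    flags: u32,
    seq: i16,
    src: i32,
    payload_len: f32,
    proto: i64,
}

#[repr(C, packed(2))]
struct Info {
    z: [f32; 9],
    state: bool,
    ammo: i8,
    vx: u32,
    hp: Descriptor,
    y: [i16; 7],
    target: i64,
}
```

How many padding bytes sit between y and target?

Descriptor: @0: flags [4B, align 4] → 4; @4: seq [2B, align 2] → 6; +2 pad (align 4); @8: src [4B, align 4] → 12; @12: payload_len [4B, align 4] → 16; @16: proto [8B, align 8] → 24; size 24, align 8
@0: z [36B, align 2] → 36
@36: state [1B, align 1] → 37
@37: ammo [1B, align 1] → 38
@38: vx [4B, align 2] → 42
@42: hp [24B, align 2] → 66
@66: y [14B, align 2] → 80
@80: target [8B, align 2] → 88

0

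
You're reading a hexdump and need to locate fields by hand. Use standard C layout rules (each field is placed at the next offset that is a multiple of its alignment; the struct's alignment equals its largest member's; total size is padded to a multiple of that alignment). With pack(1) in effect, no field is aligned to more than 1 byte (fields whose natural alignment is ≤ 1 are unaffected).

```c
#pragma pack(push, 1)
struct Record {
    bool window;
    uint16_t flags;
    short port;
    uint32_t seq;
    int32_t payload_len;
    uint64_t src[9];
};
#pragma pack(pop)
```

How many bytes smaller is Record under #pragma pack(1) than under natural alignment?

natural layout:
  window at 0 (size 1, align 1) → ends 1
  pad 1 to align 2 for flags
  flags at 2 (size 2, align 2) → ends 4
  port at 4 (size 2, align 2) → ends 6
  pad 2 to align 4 for seq
  seq at 8 (size 4, align 4) → ends 12
  payload_len at 12 (size 4, align 4) → ends 16
  src at 16 (size 72, align 8) → ends 88
  total 88 bytes, alignment 8
packed(1) layout:
  window at 0 (size 1, align 1) → ends 1
  flags at 1 (size 2, align 1) → ends 3
  port at 3 (size 2, align 1) → ends 5
  seq at 5 (size 4, align 1) → ends 9
  payload_len at 9 (size 4, align 1) → ends 13
  src at 13 (size 72, align 1) → ends 85
  total 85 bytes, alignment 1
88 − 85 = 3

3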